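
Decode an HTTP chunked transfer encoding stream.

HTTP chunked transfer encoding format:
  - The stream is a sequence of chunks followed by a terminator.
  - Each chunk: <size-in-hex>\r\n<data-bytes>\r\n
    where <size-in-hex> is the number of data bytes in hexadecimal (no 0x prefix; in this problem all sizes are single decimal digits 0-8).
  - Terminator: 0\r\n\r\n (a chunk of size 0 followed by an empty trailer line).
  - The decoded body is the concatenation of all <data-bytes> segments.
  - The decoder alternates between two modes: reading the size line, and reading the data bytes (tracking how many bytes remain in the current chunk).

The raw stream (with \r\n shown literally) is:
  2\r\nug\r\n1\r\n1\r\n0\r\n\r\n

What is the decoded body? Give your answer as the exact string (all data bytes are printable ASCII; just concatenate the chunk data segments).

Chunk 1: stream[0..1]='2' size=0x2=2, data at stream[3..5]='ug' -> body[0..2], body so far='ug'
Chunk 2: stream[7..8]='1' size=0x1=1, data at stream[10..11]='1' -> body[2..3], body so far='ug1'
Chunk 3: stream[13..14]='0' size=0 (terminator). Final body='ug1' (3 bytes)

Answer: ug1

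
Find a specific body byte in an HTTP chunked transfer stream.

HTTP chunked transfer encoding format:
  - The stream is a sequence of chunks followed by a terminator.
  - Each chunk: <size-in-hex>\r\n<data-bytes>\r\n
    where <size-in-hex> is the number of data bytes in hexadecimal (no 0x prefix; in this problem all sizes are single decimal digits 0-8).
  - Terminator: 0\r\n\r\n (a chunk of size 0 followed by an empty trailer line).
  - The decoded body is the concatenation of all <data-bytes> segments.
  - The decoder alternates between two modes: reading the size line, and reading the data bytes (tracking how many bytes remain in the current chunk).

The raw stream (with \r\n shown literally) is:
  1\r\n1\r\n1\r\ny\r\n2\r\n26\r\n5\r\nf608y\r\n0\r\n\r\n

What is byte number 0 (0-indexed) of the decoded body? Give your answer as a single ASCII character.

Chunk 1: stream[0..1]='1' size=0x1=1, data at stream[3..4]='1' -> body[0..1], body so far='1'
Chunk 2: stream[6..7]='1' size=0x1=1, data at stream[9..10]='y' -> body[1..2], body so far='1y'
Chunk 3: stream[12..13]='2' size=0x2=2, data at stream[15..17]='26' -> body[2..4], body so far='1y26'
Chunk 4: stream[19..20]='5' size=0x5=5, data at stream[22..27]='f608y' -> body[4..9], body so far='1y26f608y'
Chunk 5: stream[29..30]='0' size=0 (terminator). Final body='1y26f608y' (9 bytes)
Body byte 0 = '1'

Answer: 1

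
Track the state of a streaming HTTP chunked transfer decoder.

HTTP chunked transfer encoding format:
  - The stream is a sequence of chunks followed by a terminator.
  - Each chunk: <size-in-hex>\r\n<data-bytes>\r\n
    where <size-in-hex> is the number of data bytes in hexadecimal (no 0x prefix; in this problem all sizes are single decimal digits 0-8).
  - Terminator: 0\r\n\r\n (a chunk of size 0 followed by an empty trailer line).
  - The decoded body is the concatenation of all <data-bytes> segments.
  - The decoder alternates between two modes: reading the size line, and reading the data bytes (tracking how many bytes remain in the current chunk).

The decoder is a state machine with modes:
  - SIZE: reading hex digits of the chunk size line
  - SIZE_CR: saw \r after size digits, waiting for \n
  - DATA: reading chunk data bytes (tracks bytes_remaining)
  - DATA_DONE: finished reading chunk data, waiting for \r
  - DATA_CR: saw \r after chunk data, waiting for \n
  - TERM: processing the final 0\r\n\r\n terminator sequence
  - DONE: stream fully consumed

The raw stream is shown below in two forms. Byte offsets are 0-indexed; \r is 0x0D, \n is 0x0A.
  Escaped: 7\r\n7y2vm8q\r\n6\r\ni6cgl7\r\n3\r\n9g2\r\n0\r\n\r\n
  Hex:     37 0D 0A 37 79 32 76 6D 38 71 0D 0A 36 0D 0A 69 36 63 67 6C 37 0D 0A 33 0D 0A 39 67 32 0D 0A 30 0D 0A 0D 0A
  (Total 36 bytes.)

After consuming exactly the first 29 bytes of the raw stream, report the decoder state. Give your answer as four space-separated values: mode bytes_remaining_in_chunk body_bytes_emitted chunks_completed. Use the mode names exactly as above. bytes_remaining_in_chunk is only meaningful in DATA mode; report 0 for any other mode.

Answer: DATA_DONE 0 16 2

Derivation:
Byte 0 = '7': mode=SIZE remaining=0 emitted=0 chunks_done=0
Byte 1 = 0x0D: mode=SIZE_CR remaining=0 emitted=0 chunks_done=0
Byte 2 = 0x0A: mode=DATA remaining=7 emitted=0 chunks_done=0
Byte 3 = '7': mode=DATA remaining=6 emitted=1 chunks_done=0
Byte 4 = 'y': mode=DATA remaining=5 emitted=2 chunks_done=0
Byte 5 = '2': mode=DATA remaining=4 emitted=3 chunks_done=0
Byte 6 = 'v': mode=DATA remaining=3 emitted=4 chunks_done=0
Byte 7 = 'm': mode=DATA remaining=2 emitted=5 chunks_done=0
Byte 8 = '8': mode=DATA remaining=1 emitted=6 chunks_done=0
Byte 9 = 'q': mode=DATA_DONE remaining=0 emitted=7 chunks_done=0
Byte 10 = 0x0D: mode=DATA_CR remaining=0 emitted=7 chunks_done=0
Byte 11 = 0x0A: mode=SIZE remaining=0 emitted=7 chunks_done=1
Byte 12 = '6': mode=SIZE remaining=0 emitted=7 chunks_done=1
Byte 13 = 0x0D: mode=SIZE_CR remaining=0 emitted=7 chunks_done=1
Byte 14 = 0x0A: mode=DATA remaining=6 emitted=7 chunks_done=1
Byte 15 = 'i': mode=DATA remaining=5 emitted=8 chunks_done=1
Byte 16 = '6': mode=DATA remaining=4 emitted=9 chunks_done=1
Byte 17 = 'c': mode=DATA remaining=3 emitted=10 chunks_done=1
Byte 18 = 'g': mode=DATA remaining=2 emitted=11 chunks_done=1
Byte 19 = 'l': mode=DATA remaining=1 emitted=12 chunks_done=1
Byte 20 = '7': mode=DATA_DONE remaining=0 emitted=13 chunks_done=1
Byte 21 = 0x0D: mode=DATA_CR remaining=0 emitted=13 chunks_done=1
Byte 22 = 0x0A: mode=SIZE remaining=0 emitted=13 chunks_done=2
Byte 23 = '3': mode=SIZE remaining=0 emitted=13 chunks_done=2
Byte 24 = 0x0D: mode=SIZE_CR remaining=0 emitted=13 chunks_done=2
Byte 25 = 0x0A: mode=DATA remaining=3 emitted=13 chunks_done=2
Byte 26 = '9': mode=DATA remaining=2 emitted=14 chunks_done=2
Byte 27 = 'g': mode=DATA remaining=1 emitted=15 chunks_done=2
Byte 28 = '2': mode=DATA_DONE remaining=0 emitted=16 chunks_done=2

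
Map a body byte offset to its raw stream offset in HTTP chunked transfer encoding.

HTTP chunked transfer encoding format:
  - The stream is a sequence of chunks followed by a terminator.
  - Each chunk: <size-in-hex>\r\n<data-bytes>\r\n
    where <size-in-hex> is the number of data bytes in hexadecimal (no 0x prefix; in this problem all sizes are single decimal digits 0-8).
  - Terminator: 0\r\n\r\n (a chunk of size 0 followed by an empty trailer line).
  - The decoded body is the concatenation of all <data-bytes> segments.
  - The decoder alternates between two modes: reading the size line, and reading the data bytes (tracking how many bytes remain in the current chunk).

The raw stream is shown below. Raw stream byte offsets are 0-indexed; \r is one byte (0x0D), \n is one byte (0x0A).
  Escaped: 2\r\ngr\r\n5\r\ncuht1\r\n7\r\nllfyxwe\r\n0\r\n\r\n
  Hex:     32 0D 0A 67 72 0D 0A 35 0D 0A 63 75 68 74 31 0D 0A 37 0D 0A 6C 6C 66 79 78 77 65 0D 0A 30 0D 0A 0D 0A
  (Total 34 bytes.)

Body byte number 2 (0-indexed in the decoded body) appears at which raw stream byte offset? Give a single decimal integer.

Chunk 1: stream[0..1]='2' size=0x2=2, data at stream[3..5]='gr' -> body[0..2], body so far='gr'
Chunk 2: stream[7..8]='5' size=0x5=5, data at stream[10..15]='cuht1' -> body[2..7], body so far='grcuht1'
Chunk 3: stream[17..18]='7' size=0x7=7, data at stream[20..27]='llfyxwe' -> body[7..14], body so far='grcuht1llfyxwe'
Chunk 4: stream[29..30]='0' size=0 (terminator). Final body='grcuht1llfyxwe' (14 bytes)
Body byte 2 at stream offset 10

Answer: 10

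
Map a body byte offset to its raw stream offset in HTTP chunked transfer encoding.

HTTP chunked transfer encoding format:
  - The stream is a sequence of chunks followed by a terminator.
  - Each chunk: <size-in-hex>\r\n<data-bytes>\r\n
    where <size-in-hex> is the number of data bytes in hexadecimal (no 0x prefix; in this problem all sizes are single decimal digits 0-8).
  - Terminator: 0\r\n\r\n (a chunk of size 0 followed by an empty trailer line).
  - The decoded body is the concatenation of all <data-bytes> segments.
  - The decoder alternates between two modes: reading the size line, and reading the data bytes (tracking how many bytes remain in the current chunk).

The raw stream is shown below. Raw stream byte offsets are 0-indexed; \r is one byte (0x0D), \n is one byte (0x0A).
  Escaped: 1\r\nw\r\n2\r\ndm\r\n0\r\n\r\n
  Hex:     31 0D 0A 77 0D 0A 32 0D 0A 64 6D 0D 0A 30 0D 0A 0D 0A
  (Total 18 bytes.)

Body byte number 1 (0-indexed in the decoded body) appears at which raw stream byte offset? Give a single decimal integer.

Answer: 9

Derivation:
Chunk 1: stream[0..1]='1' size=0x1=1, data at stream[3..4]='w' -> body[0..1], body so far='w'
Chunk 2: stream[6..7]='2' size=0x2=2, data at stream[9..11]='dm' -> body[1..3], body so far='wdm'
Chunk 3: stream[13..14]='0' size=0 (terminator). Final body='wdm' (3 bytes)
Body byte 1 at stream offset 9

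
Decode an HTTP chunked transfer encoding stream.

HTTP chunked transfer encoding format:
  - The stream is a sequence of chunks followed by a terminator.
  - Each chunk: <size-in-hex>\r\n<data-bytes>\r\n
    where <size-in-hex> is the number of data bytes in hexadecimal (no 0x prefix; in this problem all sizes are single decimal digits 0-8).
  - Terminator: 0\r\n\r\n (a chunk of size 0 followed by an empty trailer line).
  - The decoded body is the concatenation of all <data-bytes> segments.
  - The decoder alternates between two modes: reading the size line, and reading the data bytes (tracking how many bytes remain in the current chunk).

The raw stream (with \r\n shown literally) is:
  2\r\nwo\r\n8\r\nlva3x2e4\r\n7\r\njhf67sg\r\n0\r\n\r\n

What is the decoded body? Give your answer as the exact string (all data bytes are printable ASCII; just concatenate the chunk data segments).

Chunk 1: stream[0..1]='2' size=0x2=2, data at stream[3..5]='wo' -> body[0..2], body so far='wo'
Chunk 2: stream[7..8]='8' size=0x8=8, data at stream[10..18]='lva3x2e4' -> body[2..10], body so far='wolva3x2e4'
Chunk 3: stream[20..21]='7' size=0x7=7, data at stream[23..30]='jhf67sg' -> body[10..17], body so far='wolva3x2e4jhf67sg'
Chunk 4: stream[32..33]='0' size=0 (terminator). Final body='wolva3x2e4jhf67sg' (17 bytes)

Answer: wolva3x2e4jhf67sg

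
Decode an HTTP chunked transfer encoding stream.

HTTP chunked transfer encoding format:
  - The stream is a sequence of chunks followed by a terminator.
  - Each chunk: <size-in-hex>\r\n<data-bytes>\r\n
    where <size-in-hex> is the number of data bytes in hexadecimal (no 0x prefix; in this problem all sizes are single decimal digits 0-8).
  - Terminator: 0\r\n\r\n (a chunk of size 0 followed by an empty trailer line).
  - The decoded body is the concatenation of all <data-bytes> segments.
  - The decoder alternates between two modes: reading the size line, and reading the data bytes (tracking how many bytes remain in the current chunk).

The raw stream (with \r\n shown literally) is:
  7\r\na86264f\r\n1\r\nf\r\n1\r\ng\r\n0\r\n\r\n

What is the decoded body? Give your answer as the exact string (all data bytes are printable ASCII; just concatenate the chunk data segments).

Chunk 1: stream[0..1]='7' size=0x7=7, data at stream[3..10]='a86264f' -> body[0..7], body so far='a86264f'
Chunk 2: stream[12..13]='1' size=0x1=1, data at stream[15..16]='f' -> body[7..8], body so far='a86264ff'
Chunk 3: stream[18..19]='1' size=0x1=1, data at stream[21..22]='g' -> body[8..9], body so far='a86264ffg'
Chunk 4: stream[24..25]='0' size=0 (terminator). Final body='a86264ffg' (9 bytes)

Answer: a86264ffg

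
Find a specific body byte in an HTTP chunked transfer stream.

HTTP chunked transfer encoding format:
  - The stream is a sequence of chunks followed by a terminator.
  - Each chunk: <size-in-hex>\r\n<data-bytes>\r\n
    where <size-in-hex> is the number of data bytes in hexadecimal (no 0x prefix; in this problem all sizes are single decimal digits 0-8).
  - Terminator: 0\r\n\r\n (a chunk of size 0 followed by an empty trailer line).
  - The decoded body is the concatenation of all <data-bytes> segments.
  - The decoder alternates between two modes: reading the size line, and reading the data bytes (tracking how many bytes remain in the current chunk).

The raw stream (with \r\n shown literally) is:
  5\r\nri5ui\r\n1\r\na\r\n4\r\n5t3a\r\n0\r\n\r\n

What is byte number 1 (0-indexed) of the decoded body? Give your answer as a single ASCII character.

Answer: i

Derivation:
Chunk 1: stream[0..1]='5' size=0x5=5, data at stream[3..8]='ri5ui' -> body[0..5], body so far='ri5ui'
Chunk 2: stream[10..11]='1' size=0x1=1, data at stream[13..14]='a' -> body[5..6], body so far='ri5uia'
Chunk 3: stream[16..17]='4' size=0x4=4, data at stream[19..23]='5t3a' -> body[6..10], body so far='ri5uia5t3a'
Chunk 4: stream[25..26]='0' size=0 (terminator). Final body='ri5uia5t3a' (10 bytes)
Body byte 1 = 'i'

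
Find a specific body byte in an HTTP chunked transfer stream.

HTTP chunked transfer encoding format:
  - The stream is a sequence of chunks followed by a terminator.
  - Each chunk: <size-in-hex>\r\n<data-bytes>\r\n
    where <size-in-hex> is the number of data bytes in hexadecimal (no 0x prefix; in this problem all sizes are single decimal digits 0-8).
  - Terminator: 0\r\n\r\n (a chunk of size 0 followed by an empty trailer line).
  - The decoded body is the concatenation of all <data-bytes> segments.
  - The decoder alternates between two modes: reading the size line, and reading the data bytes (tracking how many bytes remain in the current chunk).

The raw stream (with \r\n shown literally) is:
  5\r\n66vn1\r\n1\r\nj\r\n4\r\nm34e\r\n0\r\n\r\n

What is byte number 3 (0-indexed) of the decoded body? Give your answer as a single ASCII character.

Chunk 1: stream[0..1]='5' size=0x5=5, data at stream[3..8]='66vn1' -> body[0..5], body so far='66vn1'
Chunk 2: stream[10..11]='1' size=0x1=1, data at stream[13..14]='j' -> body[5..6], body so far='66vn1j'
Chunk 3: stream[16..17]='4' size=0x4=4, data at stream[19..23]='m34e' -> body[6..10], body so far='66vn1jm34e'
Chunk 4: stream[25..26]='0' size=0 (terminator). Final body='66vn1jm34e' (10 bytes)
Body byte 3 = 'n'

Answer: n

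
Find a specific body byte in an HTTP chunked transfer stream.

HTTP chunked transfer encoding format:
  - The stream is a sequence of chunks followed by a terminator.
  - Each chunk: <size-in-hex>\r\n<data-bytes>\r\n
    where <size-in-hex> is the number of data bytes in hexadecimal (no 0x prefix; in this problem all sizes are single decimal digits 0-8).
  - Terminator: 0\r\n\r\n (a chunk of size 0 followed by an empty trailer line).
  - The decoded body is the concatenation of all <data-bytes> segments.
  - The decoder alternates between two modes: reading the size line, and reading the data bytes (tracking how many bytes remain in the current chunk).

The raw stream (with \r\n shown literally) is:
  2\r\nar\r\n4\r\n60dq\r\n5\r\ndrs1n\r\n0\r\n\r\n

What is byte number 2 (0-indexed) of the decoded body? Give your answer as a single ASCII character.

Chunk 1: stream[0..1]='2' size=0x2=2, data at stream[3..5]='ar' -> body[0..2], body so far='ar'
Chunk 2: stream[7..8]='4' size=0x4=4, data at stream[10..14]='60dq' -> body[2..6], body so far='ar60dq'
Chunk 3: stream[16..17]='5' size=0x5=5, data at stream[19..24]='drs1n' -> body[6..11], body so far='ar60dqdrs1n'
Chunk 4: stream[26..27]='0' size=0 (terminator). Final body='ar60dqdrs1n' (11 bytes)
Body byte 2 = '6'

Answer: 6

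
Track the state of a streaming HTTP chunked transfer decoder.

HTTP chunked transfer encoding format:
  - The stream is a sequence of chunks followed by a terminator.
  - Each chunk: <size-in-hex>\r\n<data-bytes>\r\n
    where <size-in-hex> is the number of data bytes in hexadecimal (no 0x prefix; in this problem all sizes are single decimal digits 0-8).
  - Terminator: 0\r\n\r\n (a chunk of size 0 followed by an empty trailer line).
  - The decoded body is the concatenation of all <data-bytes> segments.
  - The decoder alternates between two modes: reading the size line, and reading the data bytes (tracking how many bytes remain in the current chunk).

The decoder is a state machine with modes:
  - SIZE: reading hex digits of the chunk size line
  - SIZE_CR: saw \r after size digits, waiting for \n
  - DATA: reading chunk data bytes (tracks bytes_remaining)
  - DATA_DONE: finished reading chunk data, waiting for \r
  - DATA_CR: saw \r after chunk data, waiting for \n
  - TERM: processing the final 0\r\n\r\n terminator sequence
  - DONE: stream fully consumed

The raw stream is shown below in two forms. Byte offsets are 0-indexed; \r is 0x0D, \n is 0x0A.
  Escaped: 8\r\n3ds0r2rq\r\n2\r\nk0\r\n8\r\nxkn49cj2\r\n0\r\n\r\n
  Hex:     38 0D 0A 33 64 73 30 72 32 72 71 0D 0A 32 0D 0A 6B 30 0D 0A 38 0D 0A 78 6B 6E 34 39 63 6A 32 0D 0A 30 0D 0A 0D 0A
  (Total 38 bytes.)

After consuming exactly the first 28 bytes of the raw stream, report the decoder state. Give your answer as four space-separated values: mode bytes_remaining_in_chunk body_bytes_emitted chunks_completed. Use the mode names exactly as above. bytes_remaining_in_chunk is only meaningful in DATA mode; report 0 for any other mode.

Answer: DATA 3 15 2

Derivation:
Byte 0 = '8': mode=SIZE remaining=0 emitted=0 chunks_done=0
Byte 1 = 0x0D: mode=SIZE_CR remaining=0 emitted=0 chunks_done=0
Byte 2 = 0x0A: mode=DATA remaining=8 emitted=0 chunks_done=0
Byte 3 = '3': mode=DATA remaining=7 emitted=1 chunks_done=0
Byte 4 = 'd': mode=DATA remaining=6 emitted=2 chunks_done=0
Byte 5 = 's': mode=DATA remaining=5 emitted=3 chunks_done=0
Byte 6 = '0': mode=DATA remaining=4 emitted=4 chunks_done=0
Byte 7 = 'r': mode=DATA remaining=3 emitted=5 chunks_done=0
Byte 8 = '2': mode=DATA remaining=2 emitted=6 chunks_done=0
Byte 9 = 'r': mode=DATA remaining=1 emitted=7 chunks_done=0
Byte 10 = 'q': mode=DATA_DONE remaining=0 emitted=8 chunks_done=0
Byte 11 = 0x0D: mode=DATA_CR remaining=0 emitted=8 chunks_done=0
Byte 12 = 0x0A: mode=SIZE remaining=0 emitted=8 chunks_done=1
Byte 13 = '2': mode=SIZE remaining=0 emitted=8 chunks_done=1
Byte 14 = 0x0D: mode=SIZE_CR remaining=0 emitted=8 chunks_done=1
Byte 15 = 0x0A: mode=DATA remaining=2 emitted=8 chunks_done=1
Byte 16 = 'k': mode=DATA remaining=1 emitted=9 chunks_done=1
Byte 17 = '0': mode=DATA_DONE remaining=0 emitted=10 chunks_done=1
Byte 18 = 0x0D: mode=DATA_CR remaining=0 emitted=10 chunks_done=1
Byte 19 = 0x0A: mode=SIZE remaining=0 emitted=10 chunks_done=2
Byte 20 = '8': mode=SIZE remaining=0 emitted=10 chunks_done=2
Byte 21 = 0x0D: mode=SIZE_CR remaining=0 emitted=10 chunks_done=2
Byte 22 = 0x0A: mode=DATA remaining=8 emitted=10 chunks_done=2
Byte 23 = 'x': mode=DATA remaining=7 emitted=11 chunks_done=2
Byte 24 = 'k': mode=DATA remaining=6 emitted=12 chunks_done=2
Byte 25 = 'n': mode=DATA remaining=5 emitted=13 chunks_done=2
Byte 26 = '4': mode=DATA remaining=4 emitted=14 chunks_done=2
Byte 27 = '9': mode=DATA remaining=3 emitted=15 chunks_done=2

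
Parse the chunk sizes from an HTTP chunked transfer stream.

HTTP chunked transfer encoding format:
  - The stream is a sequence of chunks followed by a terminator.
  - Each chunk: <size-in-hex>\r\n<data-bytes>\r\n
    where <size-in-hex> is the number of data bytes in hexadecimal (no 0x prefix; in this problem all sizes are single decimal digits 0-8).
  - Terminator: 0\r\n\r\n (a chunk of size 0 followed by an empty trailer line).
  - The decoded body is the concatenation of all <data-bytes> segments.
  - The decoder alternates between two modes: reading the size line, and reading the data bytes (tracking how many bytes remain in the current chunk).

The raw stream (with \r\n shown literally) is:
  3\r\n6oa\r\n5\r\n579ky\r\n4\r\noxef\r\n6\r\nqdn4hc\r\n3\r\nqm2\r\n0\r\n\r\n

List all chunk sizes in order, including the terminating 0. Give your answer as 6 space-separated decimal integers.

Chunk 1: stream[0..1]='3' size=0x3=3, data at stream[3..6]='6oa' -> body[0..3], body so far='6oa'
Chunk 2: stream[8..9]='5' size=0x5=5, data at stream[11..16]='579ky' -> body[3..8], body so far='6oa579ky'
Chunk 3: stream[18..19]='4' size=0x4=4, data at stream[21..25]='oxef' -> body[8..12], body so far='6oa579kyoxef'
Chunk 4: stream[27..28]='6' size=0x6=6, data at stream[30..36]='qdn4hc' -> body[12..18], body so far='6oa579kyoxefqdn4hc'
Chunk 5: stream[38..39]='3' size=0x3=3, data at stream[41..44]='qm2' -> body[18..21], body so far='6oa579kyoxefqdn4hcqm2'
Chunk 6: stream[46..47]='0' size=0 (terminator). Final body='6oa579kyoxefqdn4hcqm2' (21 bytes)

Answer: 3 5 4 6 3 0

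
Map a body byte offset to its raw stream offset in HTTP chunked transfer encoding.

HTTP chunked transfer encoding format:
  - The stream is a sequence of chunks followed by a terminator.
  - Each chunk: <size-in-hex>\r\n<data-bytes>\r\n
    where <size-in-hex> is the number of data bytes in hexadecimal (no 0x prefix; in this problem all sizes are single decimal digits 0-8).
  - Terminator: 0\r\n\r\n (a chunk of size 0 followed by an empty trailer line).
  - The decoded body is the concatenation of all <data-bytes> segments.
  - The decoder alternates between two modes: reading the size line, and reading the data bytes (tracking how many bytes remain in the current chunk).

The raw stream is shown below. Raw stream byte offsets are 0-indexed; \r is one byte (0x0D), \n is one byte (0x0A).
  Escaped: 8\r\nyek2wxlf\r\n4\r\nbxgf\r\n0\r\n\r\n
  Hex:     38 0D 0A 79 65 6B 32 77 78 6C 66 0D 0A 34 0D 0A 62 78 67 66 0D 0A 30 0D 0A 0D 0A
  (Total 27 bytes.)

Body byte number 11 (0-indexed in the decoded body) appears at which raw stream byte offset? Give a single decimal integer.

Chunk 1: stream[0..1]='8' size=0x8=8, data at stream[3..11]='yek2wxlf' -> body[0..8], body so far='yek2wxlf'
Chunk 2: stream[13..14]='4' size=0x4=4, data at stream[16..20]='bxgf' -> body[8..12], body so far='yek2wxlfbxgf'
Chunk 3: stream[22..23]='0' size=0 (terminator). Final body='yek2wxlfbxgf' (12 bytes)
Body byte 11 at stream offset 19

Answer: 19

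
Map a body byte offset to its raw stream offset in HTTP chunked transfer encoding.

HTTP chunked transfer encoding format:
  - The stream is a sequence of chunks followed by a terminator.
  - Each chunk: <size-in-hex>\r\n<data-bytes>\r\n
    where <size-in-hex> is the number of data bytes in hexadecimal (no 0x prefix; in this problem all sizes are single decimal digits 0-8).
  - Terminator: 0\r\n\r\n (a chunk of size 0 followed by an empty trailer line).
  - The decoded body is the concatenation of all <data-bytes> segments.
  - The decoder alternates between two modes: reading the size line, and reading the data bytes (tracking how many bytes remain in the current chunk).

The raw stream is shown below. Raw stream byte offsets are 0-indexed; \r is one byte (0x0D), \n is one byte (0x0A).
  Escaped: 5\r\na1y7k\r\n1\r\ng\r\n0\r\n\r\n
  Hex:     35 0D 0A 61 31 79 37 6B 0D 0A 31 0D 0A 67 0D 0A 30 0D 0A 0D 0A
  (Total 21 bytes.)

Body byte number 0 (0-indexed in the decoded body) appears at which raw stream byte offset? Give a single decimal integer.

Answer: 3

Derivation:
Chunk 1: stream[0..1]='5' size=0x5=5, data at stream[3..8]='a1y7k' -> body[0..5], body so far='a1y7k'
Chunk 2: stream[10..11]='1' size=0x1=1, data at stream[13..14]='g' -> body[5..6], body so far='a1y7kg'
Chunk 3: stream[16..17]='0' size=0 (terminator). Final body='a1y7kg' (6 bytes)
Body byte 0 at stream offset 3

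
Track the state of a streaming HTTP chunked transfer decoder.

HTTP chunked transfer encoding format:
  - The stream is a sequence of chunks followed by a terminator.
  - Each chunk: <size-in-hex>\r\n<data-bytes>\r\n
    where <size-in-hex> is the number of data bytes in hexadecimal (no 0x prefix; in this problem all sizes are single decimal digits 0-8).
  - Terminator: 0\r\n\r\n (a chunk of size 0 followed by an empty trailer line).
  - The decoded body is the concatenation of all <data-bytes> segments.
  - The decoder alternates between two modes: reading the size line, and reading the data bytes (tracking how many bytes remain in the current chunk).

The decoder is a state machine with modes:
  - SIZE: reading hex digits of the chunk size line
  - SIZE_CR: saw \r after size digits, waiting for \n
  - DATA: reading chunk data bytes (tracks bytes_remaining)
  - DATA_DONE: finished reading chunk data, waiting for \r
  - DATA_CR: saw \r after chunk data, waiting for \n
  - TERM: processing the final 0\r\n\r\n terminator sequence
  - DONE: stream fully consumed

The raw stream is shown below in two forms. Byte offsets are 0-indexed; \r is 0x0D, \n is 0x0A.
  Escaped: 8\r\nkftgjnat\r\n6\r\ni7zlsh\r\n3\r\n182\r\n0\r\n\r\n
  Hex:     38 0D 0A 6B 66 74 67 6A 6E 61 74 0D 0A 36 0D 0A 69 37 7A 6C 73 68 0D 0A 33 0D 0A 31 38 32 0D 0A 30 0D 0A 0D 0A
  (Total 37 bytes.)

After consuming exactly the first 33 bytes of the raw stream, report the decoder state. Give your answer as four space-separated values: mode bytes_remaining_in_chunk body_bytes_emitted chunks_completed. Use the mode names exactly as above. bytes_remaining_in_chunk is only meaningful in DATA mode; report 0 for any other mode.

Answer: SIZE 0 17 3

Derivation:
Byte 0 = '8': mode=SIZE remaining=0 emitted=0 chunks_done=0
Byte 1 = 0x0D: mode=SIZE_CR remaining=0 emitted=0 chunks_done=0
Byte 2 = 0x0A: mode=DATA remaining=8 emitted=0 chunks_done=0
Byte 3 = 'k': mode=DATA remaining=7 emitted=1 chunks_done=0
Byte 4 = 'f': mode=DATA remaining=6 emitted=2 chunks_done=0
Byte 5 = 't': mode=DATA remaining=5 emitted=3 chunks_done=0
Byte 6 = 'g': mode=DATA remaining=4 emitted=4 chunks_done=0
Byte 7 = 'j': mode=DATA remaining=3 emitted=5 chunks_done=0
Byte 8 = 'n': mode=DATA remaining=2 emitted=6 chunks_done=0
Byte 9 = 'a': mode=DATA remaining=1 emitted=7 chunks_done=0
Byte 10 = 't': mode=DATA_DONE remaining=0 emitted=8 chunks_done=0
Byte 11 = 0x0D: mode=DATA_CR remaining=0 emitted=8 chunks_done=0
Byte 12 = 0x0A: mode=SIZE remaining=0 emitted=8 chunks_done=1
Byte 13 = '6': mode=SIZE remaining=0 emitted=8 chunks_done=1
Byte 14 = 0x0D: mode=SIZE_CR remaining=0 emitted=8 chunks_done=1
Byte 15 = 0x0A: mode=DATA remaining=6 emitted=8 chunks_done=1
Byte 16 = 'i': mode=DATA remaining=5 emitted=9 chunks_done=1
Byte 17 = '7': mode=DATA remaining=4 emitted=10 chunks_done=1
Byte 18 = 'z': mode=DATA remaining=3 emitted=11 chunks_done=1
Byte 19 = 'l': mode=DATA remaining=2 emitted=12 chunks_done=1
Byte 20 = 's': mode=DATA remaining=1 emitted=13 chunks_done=1
Byte 21 = 'h': mode=DATA_DONE remaining=0 emitted=14 chunks_done=1
Byte 22 = 0x0D: mode=DATA_CR remaining=0 emitted=14 chunks_done=1
Byte 23 = 0x0A: mode=SIZE remaining=0 emitted=14 chunks_done=2
Byte 24 = '3': mode=SIZE remaining=0 emitted=14 chunks_done=2
Byte 25 = 0x0D: mode=SIZE_CR remaining=0 emitted=14 chunks_done=2
Byte 26 = 0x0A: mode=DATA remaining=3 emitted=14 chunks_done=2
Byte 27 = '1': mode=DATA remaining=2 emitted=15 chunks_done=2
Byte 28 = '8': mode=DATA remaining=1 emitted=16 chunks_done=2
Byte 29 = '2': mode=DATA_DONE remaining=0 emitted=17 chunks_done=2
Byte 30 = 0x0D: mode=DATA_CR remaining=0 emitted=17 chunks_done=2
Byte 31 = 0x0A: mode=SIZE remaining=0 emitted=17 chunks_done=3
Byte 32 = '0': mode=SIZE remaining=0 emitted=17 chunks_done=3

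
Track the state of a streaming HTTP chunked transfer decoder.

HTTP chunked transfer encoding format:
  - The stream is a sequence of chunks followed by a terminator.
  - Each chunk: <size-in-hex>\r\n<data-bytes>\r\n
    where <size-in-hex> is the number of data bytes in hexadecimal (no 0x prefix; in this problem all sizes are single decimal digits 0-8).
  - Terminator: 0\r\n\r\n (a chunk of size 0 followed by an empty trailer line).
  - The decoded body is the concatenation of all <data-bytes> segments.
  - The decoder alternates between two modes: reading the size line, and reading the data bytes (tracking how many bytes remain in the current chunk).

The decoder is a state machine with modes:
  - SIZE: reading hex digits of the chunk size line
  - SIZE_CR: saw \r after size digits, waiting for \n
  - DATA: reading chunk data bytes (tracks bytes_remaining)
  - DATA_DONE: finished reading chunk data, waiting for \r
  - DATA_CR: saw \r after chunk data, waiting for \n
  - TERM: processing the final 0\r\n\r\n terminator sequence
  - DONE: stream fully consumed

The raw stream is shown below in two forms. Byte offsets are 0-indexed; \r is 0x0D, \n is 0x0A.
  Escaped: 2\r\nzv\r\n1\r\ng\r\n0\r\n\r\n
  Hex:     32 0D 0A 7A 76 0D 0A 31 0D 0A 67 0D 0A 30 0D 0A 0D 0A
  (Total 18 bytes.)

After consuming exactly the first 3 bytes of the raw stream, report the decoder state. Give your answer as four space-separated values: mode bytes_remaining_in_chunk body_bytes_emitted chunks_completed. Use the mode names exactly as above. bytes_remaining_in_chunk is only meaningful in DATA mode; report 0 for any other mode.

Byte 0 = '2': mode=SIZE remaining=0 emitted=0 chunks_done=0
Byte 1 = 0x0D: mode=SIZE_CR remaining=0 emitted=0 chunks_done=0
Byte 2 = 0x0A: mode=DATA remaining=2 emitted=0 chunks_done=0

Answer: DATA 2 0 0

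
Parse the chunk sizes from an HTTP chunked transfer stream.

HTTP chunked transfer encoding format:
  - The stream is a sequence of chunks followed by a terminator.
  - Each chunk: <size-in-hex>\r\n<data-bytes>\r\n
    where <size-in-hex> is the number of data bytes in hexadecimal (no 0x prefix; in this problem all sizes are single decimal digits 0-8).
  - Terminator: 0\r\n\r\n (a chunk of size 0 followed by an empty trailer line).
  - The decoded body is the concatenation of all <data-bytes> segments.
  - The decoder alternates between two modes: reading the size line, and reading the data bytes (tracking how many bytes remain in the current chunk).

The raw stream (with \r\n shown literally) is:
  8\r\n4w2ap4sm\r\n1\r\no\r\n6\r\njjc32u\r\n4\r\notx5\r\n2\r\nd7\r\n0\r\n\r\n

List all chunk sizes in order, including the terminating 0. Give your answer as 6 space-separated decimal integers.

Answer: 8 1 6 4 2 0

Derivation:
Chunk 1: stream[0..1]='8' size=0x8=8, data at stream[3..11]='4w2ap4sm' -> body[0..8], body so far='4w2ap4sm'
Chunk 2: stream[13..14]='1' size=0x1=1, data at stream[16..17]='o' -> body[8..9], body so far='4w2ap4smo'
Chunk 3: stream[19..20]='6' size=0x6=6, data at stream[22..28]='jjc32u' -> body[9..15], body so far='4w2ap4smojjc32u'
Chunk 4: stream[30..31]='4' size=0x4=4, data at stream[33..37]='otx5' -> body[15..19], body so far='4w2ap4smojjc32uotx5'
Chunk 5: stream[39..40]='2' size=0x2=2, data at stream[42..44]='d7' -> body[19..21], body so far='4w2ap4smojjc32uotx5d7'
Chunk 6: stream[46..47]='0' size=0 (terminator). Final body='4w2ap4smojjc32uotx5d7' (21 bytes)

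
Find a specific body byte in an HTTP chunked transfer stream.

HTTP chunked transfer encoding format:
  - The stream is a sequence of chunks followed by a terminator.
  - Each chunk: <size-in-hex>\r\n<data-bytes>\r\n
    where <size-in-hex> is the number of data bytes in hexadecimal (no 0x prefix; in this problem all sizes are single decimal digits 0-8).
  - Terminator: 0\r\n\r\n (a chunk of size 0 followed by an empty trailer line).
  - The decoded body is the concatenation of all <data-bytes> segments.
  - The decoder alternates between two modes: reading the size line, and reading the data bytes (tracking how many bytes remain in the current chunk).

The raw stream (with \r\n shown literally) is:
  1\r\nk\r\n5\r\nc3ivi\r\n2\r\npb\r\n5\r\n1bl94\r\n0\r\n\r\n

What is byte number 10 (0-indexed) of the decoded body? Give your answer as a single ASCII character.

Chunk 1: stream[0..1]='1' size=0x1=1, data at stream[3..4]='k' -> body[0..1], body so far='k'
Chunk 2: stream[6..7]='5' size=0x5=5, data at stream[9..14]='c3ivi' -> body[1..6], body so far='kc3ivi'
Chunk 3: stream[16..17]='2' size=0x2=2, data at stream[19..21]='pb' -> body[6..8], body so far='kc3ivipb'
Chunk 4: stream[23..24]='5' size=0x5=5, data at stream[26..31]='1bl94' -> body[8..13], body so far='kc3ivipb1bl94'
Chunk 5: stream[33..34]='0' size=0 (terminator). Final body='kc3ivipb1bl94' (13 bytes)
Body byte 10 = 'l'

Answer: l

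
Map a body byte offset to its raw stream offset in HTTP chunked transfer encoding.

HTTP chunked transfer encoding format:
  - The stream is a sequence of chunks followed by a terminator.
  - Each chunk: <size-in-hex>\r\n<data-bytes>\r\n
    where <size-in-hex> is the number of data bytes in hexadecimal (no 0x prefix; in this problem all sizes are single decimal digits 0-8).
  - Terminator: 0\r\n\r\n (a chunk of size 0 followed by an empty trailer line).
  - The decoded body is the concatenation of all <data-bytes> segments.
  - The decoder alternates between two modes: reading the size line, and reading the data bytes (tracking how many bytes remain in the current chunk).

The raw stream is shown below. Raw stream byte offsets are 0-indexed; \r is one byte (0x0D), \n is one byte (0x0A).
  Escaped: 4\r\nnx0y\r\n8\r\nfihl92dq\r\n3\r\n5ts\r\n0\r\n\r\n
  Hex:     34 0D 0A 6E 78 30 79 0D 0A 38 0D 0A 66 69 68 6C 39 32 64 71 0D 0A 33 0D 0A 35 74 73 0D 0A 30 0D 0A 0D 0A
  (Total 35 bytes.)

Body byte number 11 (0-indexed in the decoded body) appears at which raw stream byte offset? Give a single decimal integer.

Answer: 19

Derivation:
Chunk 1: stream[0..1]='4' size=0x4=4, data at stream[3..7]='nx0y' -> body[0..4], body so far='nx0y'
Chunk 2: stream[9..10]='8' size=0x8=8, data at stream[12..20]='fihl92dq' -> body[4..12], body so far='nx0yfihl92dq'
Chunk 3: stream[22..23]='3' size=0x3=3, data at stream[25..28]='5ts' -> body[12..15], body so far='nx0yfihl92dq5ts'
Chunk 4: stream[30..31]='0' size=0 (terminator). Final body='nx0yfihl92dq5ts' (15 bytes)
Body byte 11 at stream offset 19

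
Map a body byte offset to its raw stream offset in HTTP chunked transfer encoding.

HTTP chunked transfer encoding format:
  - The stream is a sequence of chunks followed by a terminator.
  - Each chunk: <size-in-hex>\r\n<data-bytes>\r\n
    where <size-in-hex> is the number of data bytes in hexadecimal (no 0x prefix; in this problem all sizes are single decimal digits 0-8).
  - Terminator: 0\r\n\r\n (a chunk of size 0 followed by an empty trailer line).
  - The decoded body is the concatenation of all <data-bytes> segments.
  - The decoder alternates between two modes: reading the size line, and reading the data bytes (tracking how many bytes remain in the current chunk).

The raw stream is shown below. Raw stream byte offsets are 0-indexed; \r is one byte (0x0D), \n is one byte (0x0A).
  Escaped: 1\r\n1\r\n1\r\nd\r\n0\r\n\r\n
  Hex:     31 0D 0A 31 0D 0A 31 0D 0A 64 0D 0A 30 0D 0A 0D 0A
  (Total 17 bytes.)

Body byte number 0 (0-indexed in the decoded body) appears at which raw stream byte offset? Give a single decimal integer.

Answer: 3

Derivation:
Chunk 1: stream[0..1]='1' size=0x1=1, data at stream[3..4]='1' -> body[0..1], body so far='1'
Chunk 2: stream[6..7]='1' size=0x1=1, data at stream[9..10]='d' -> body[1..2], body so far='1d'
Chunk 3: stream[12..13]='0' size=0 (terminator). Final body='1d' (2 bytes)
Body byte 0 at stream offset 3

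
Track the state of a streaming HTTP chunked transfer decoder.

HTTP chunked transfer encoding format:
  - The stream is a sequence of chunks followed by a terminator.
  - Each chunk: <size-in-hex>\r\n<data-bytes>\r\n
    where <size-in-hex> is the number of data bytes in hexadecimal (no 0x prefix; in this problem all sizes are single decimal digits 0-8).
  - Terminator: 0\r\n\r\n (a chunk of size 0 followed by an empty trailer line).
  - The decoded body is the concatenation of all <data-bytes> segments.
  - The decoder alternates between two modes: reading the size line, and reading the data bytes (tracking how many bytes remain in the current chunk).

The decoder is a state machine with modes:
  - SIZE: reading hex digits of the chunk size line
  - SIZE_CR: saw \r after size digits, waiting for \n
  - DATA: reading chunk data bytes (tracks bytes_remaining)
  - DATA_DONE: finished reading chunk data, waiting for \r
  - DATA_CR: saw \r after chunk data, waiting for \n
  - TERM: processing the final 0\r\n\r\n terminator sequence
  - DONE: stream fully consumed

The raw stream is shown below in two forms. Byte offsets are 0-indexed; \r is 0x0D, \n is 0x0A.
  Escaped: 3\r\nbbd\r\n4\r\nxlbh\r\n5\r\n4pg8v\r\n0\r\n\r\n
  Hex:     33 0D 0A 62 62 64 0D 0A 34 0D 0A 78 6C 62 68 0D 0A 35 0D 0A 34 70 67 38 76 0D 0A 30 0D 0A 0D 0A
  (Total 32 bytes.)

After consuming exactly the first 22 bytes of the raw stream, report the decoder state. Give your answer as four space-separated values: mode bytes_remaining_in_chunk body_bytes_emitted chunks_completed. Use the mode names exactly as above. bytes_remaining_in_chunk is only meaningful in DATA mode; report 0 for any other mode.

Answer: DATA 3 9 2

Derivation:
Byte 0 = '3': mode=SIZE remaining=0 emitted=0 chunks_done=0
Byte 1 = 0x0D: mode=SIZE_CR remaining=0 emitted=0 chunks_done=0
Byte 2 = 0x0A: mode=DATA remaining=3 emitted=0 chunks_done=0
Byte 3 = 'b': mode=DATA remaining=2 emitted=1 chunks_done=0
Byte 4 = 'b': mode=DATA remaining=1 emitted=2 chunks_done=0
Byte 5 = 'd': mode=DATA_DONE remaining=0 emitted=3 chunks_done=0
Byte 6 = 0x0D: mode=DATA_CR remaining=0 emitted=3 chunks_done=0
Byte 7 = 0x0A: mode=SIZE remaining=0 emitted=3 chunks_done=1
Byte 8 = '4': mode=SIZE remaining=0 emitted=3 chunks_done=1
Byte 9 = 0x0D: mode=SIZE_CR remaining=0 emitted=3 chunks_done=1
Byte 10 = 0x0A: mode=DATA remaining=4 emitted=3 chunks_done=1
Byte 11 = 'x': mode=DATA remaining=3 emitted=4 chunks_done=1
Byte 12 = 'l': mode=DATA remaining=2 emitted=5 chunks_done=1
Byte 13 = 'b': mode=DATA remaining=1 emitted=6 chunks_done=1
Byte 14 = 'h': mode=DATA_DONE remaining=0 emitted=7 chunks_done=1
Byte 15 = 0x0D: mode=DATA_CR remaining=0 emitted=7 chunks_done=1
Byte 16 = 0x0A: mode=SIZE remaining=0 emitted=7 chunks_done=2
Byte 17 = '5': mode=SIZE remaining=0 emitted=7 chunks_done=2
Byte 18 = 0x0D: mode=SIZE_CR remaining=0 emitted=7 chunks_done=2
Byte 19 = 0x0A: mode=DATA remaining=5 emitted=7 chunks_done=2
Byte 20 = '4': mode=DATA remaining=4 emitted=8 chunks_done=2
Byte 21 = 'p': mode=DATA remaining=3 emitted=9 chunks_done=2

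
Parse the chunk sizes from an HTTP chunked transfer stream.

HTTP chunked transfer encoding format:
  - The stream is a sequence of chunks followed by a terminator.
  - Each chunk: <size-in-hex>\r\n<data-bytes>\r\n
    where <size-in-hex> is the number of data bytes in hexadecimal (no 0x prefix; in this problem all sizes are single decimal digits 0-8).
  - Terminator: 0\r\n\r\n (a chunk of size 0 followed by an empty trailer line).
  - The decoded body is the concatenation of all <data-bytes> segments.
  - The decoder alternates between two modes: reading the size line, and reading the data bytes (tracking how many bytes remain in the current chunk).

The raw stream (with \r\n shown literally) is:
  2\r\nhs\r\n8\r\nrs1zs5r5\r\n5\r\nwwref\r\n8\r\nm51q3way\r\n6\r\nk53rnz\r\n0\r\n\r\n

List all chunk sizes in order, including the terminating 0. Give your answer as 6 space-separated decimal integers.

Answer: 2 8 5 8 6 0

Derivation:
Chunk 1: stream[0..1]='2' size=0x2=2, data at stream[3..5]='hs' -> body[0..2], body so far='hs'
Chunk 2: stream[7..8]='8' size=0x8=8, data at stream[10..18]='rs1zs5r5' -> body[2..10], body so far='hsrs1zs5r5'
Chunk 3: stream[20..21]='5' size=0x5=5, data at stream[23..28]='wwref' -> body[10..15], body so far='hsrs1zs5r5wwref'
Chunk 4: stream[30..31]='8' size=0x8=8, data at stream[33..41]='m51q3way' -> body[15..23], body so far='hsrs1zs5r5wwrefm51q3way'
Chunk 5: stream[43..44]='6' size=0x6=6, data at stream[46..52]='k53rnz' -> body[23..29], body so far='hsrs1zs5r5wwrefm51q3wayk53rnz'
Chunk 6: stream[54..55]='0' size=0 (terminator). Final body='hsrs1zs5r5wwrefm51q3wayk53rnz' (29 bytes)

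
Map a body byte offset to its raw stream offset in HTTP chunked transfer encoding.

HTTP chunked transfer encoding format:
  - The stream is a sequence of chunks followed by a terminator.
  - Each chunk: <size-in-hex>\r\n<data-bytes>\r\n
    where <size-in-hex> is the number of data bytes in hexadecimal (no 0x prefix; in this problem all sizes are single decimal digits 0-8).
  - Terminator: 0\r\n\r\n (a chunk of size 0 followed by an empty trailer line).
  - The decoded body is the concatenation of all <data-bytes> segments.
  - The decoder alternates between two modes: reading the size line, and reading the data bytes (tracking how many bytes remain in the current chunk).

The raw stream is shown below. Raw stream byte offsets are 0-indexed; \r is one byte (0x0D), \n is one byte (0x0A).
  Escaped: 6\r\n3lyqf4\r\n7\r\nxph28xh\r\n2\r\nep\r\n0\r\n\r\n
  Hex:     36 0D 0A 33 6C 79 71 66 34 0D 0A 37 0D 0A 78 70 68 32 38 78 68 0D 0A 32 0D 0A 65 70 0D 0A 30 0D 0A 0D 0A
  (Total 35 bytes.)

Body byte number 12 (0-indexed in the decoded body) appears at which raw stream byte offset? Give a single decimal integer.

Answer: 20

Derivation:
Chunk 1: stream[0..1]='6' size=0x6=6, data at stream[3..9]='3lyqf4' -> body[0..6], body so far='3lyqf4'
Chunk 2: stream[11..12]='7' size=0x7=7, data at stream[14..21]='xph28xh' -> body[6..13], body so far='3lyqf4xph28xh'
Chunk 3: stream[23..24]='2' size=0x2=2, data at stream[26..28]='ep' -> body[13..15], body so far='3lyqf4xph28xhep'
Chunk 4: stream[30..31]='0' size=0 (terminator). Final body='3lyqf4xph28xhep' (15 bytes)
Body byte 12 at stream offset 20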